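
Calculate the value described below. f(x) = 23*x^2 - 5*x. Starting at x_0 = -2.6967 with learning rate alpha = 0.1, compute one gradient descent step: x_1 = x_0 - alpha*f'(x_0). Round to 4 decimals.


We compute the gradient at x_0 and apply the update.
f'(x) = 46*x - 5
f'(-2.6967) = 46*-2.6967 - 5 = -129.0482
x_1 = -2.6967 - 0.1*-129.0482 = 10.2081


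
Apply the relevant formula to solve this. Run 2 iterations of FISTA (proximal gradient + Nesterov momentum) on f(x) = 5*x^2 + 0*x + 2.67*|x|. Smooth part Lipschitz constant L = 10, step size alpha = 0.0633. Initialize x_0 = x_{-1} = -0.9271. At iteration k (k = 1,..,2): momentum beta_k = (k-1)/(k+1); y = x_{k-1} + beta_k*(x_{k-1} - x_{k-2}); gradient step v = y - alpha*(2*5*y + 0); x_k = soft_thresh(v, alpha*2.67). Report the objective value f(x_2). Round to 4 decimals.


FISTA on f(x) = 5*x^2 + 0*x + 2.67*|x|
L = 10, alpha = 0.0633
Iteration 1: beta = 0.0, y = -0.9271 + 0.0*(-0.9271 + 0.9271) = -0.9271
  grad(y) = -9.271, v = y - alpha*grad = -0.3402
  prox(v) = soft_thresh(-0.3402, 0.169) = -0.1712
Iteration 2: beta = 0.3333, y = -0.1712 + 0.3333*(-0.1712 + 0.9271) = 0.0807
  grad(y) = 0.8072, v = y - alpha*grad = 0.0296
  prox(v) = soft_thresh(0.0296, 0.169) = 0.0
f(x_2) = 5*0.0^2 + 0*0.0 + 2.67*|0.0| = 0.0


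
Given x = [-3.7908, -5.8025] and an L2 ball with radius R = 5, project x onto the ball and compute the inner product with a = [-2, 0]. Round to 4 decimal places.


Step 1: Compute ||x|| (intermediates to 6 decimals).
||x|| = sqrt((-3.7908)^2 + (-5.8025)^2) = 6.93103
Step 2: Project.
Since ||x|| > R, scale = R/||x|| = 5/6.93103 = 0.721394, proj(x) = scale * x
proj(x) = [-2.73466, -4.185889]
Step 3: Dot product.
a^T * proj(x) = -2*(-2.73466) + 0*(-4.185889) = 5.4693


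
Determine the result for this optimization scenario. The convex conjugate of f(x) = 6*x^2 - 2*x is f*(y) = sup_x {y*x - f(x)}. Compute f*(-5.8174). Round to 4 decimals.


f*(y) = sup_x {y*x - a*x^2 - b*x} = sup_x {(y-b)*x - a*x^2}
FOC: (y - b) - 2a*x = 0 => x* = (y - b)/(2a)
x* = (-5.8174 + 2)/(2*6) = -0.3181
f*(-5.8174) = (y-b)^2/(4a) = (-5.8174 + 2)^2/(4*6)
= 14.5725/24 = 0.6072


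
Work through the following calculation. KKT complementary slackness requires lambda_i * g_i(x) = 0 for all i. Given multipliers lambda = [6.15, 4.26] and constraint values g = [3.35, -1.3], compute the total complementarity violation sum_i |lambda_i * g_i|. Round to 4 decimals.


KKT complementary slackness check:
lambda_1 * g_1 = 6.15 * 3.35 = 20.6025
lambda_2 * g_2 = 4.26 * -1.3 = -5.538
Total violation = 20.6025 + 5.538 = 26.1405


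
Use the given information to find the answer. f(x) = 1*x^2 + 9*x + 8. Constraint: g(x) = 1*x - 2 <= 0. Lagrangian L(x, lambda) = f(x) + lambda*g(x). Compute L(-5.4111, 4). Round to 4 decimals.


Step 1: Evaluate f(x).
f(-5.4111) = 1*(-5.4111)^2 + 9*(-5.4111) + 8 = -11.4199
Step 2: Evaluate g(x).
g(-5.4111) = 1*-5.4111 - 2 = -7.4111
Step 3: Compute Lagrangian.
L = -11.4199 + 4*-7.4111 = -41.0643


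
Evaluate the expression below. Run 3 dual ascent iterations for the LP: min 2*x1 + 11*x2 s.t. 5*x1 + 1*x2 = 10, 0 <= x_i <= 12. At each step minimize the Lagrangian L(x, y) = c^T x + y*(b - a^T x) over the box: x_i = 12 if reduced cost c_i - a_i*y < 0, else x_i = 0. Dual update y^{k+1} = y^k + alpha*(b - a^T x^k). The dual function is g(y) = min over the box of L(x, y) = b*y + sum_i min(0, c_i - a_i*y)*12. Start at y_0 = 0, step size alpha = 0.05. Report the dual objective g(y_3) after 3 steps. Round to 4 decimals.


Dual ascent for LP: min 2*x1 + 11*x2, 5*x1 + 1*x2 = 10, 0 <= x_i <= 12
Step 1: y^k = 0.0, reduced costs: (2.0, 11.0)
  x^k = (0.0, 0.0), subgradient = b - a^T x = 10.0
  y^{k+1} = 0.0 + 0.05*10.0 = 0.5
Step 2: y^k = 0.5, reduced costs: (-0.5, 10.5)
  x^k = (12.0, 0.0), subgradient = b - a^T x = -50.0
  y^{k+1} = 0.5 + 0.05*-50.0 = -2.0
Step 3: y^k = -2.0, reduced costs: (12.0, 13.0)
  x^k = (0.0, 0.0), subgradient = b - a^T x = 10.0
  y^{k+1} = -2.0 + 0.05*10.0 = -1.5
Dual objective at y_3 = -1.5: reduced costs (9.5, 12.5), box minimizer x = (0.0, 0.0)
g(y_3) = b*y + (c1 - a1*y)*x1 + (c2 - a2*y)*x2 = 10*(-1.5) + 9.5*0.0 + 12.5*0.0 = -15.0 + 0.0 + 0.0 = -15.0


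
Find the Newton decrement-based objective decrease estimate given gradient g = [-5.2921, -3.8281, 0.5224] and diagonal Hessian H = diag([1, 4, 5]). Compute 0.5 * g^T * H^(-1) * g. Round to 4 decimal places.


Step 1: H is diagonal, so H^(-1) * g = [-5.2921, -0.957, 0.1045].
Step 2: g^T H^(-1) g = sum_i g_i^2 / H_ii
  = (-5.2921)^2/1 + (-3.8281)^2/4 + (0.5224)^2/5
  = 28.0063 + 3.6636 + 0.0546 = 31.7245
Step 3: Objective decrease = 0.5 * g^T H^(-1) g = 15.8622


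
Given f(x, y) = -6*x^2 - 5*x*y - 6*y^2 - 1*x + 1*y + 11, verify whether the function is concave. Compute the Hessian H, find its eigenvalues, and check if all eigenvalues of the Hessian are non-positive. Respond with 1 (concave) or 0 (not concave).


The Hessian of f(x,y) = -6*x^2 - 5*x*y - 6*y^2 - 1*x + 1*y + 11 is:
H = [[-12, -5], [-5, -12]]
Trace = -12 - 12 = -24
Determinant = -12*-12 - (-5)^2 = 119
Discriminant = (-24)^2 - 4*119 = 100.0
Eigenvalues: lambda_1 = -17.0, lambda_2 = -7.0
The function is concave.

1


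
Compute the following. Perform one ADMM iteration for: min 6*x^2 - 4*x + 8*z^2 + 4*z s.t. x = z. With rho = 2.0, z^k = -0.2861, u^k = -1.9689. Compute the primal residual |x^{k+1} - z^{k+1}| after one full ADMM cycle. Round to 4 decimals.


ADMM iteration with rho = 2.0, z^k = -0.2861, u^k = -1.9689
Step 1: x-update.
Minimize 6*x^2 - 4*x + (2.0/2)*(x + 0.2861 - 1.9689)^2
FOC: (2*6 + 2.0)*x = 4 + 2.0*(-0.2861 + 1.9689)
x^{k+1} = 0.5261
Step 2: z-update.
Minimize 8*z^2 + 4*z + (2.0/2)*(0.5261 - z - 1.9689)^2
FOC: (2*8 + 2.0)*z = -4 + 2.0*(0.5261 - 1.9689)
z^{k+1} = -0.3825
Step 3: u-update.
u^{k+1} = -1.9689 + 0.5261 + 0.3825 = -1.0603
Step 4: Primal residual = |0.5261 + 0.3825| = 0.9086


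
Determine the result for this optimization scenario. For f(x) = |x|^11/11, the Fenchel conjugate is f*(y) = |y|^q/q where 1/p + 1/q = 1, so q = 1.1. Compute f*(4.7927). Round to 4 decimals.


The conjugate exponent q satisfies 1/p + 1/q = 1.
p = 11, so q = 11/(11 - 1) = 1.1
|y|^q = 4.7927^1.1 = 5.6058
f*(4.7927) = 5.6058 / 1.1 = 5.0962


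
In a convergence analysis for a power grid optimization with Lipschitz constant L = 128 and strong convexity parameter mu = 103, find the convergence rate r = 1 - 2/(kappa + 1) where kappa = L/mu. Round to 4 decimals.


Step 1: Compute the condition number.
kappa = L/mu = 128/103 = 1.2427
Step 2: Compute the convergence rate.
r = 1 - 2/(kappa + 1) = 1 - 2*mu/(L + mu) = (L - mu)/(L + mu) = 25/231 = 0.1082


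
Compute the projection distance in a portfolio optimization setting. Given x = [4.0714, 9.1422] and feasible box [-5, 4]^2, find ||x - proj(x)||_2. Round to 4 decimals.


Project each component onto [-5, 4].
clip(4.0714) = 4.0, clip(9.1422) = 4.0
Projection = [4.0, 4.0]
Squared diffs: [0.0051, 26.4422]
Distance = sqrt(26.4473) = 5.1427


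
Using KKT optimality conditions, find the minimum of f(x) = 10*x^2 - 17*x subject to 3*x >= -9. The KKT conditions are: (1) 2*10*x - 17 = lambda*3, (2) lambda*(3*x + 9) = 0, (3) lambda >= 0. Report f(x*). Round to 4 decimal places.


Step 1: Try lambda = 0 (constraint inactive).
Stationarity: 2*10*x - 17 = 0
x* = 17/(2*10) = 0.85
Check constraint: 3*0.85 = 2.55 >= -9 -- satisfied.
Step 2: Compute optimal value.
f(x*) = 10*0.85^2 - 17*0.85 = -7.225


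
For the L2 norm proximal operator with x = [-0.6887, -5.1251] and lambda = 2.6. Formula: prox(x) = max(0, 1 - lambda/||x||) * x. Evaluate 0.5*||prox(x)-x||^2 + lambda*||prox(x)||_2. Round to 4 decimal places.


Step 1: Compute ||x||.
||x|| = 5.1712
Step 2: Compute scaling factor.
scale = max(0, 1 - 2.6/5.1712) = 0.4972
Step 3: prox(x) = [-0.3424, -2.5483]
||prox(x)|| = 2.5712
Step 4: Proximal objective.
0.5*||prox-x||^2 = 3.38
lambda*||prox|| = 6.6851
Total = 10.065


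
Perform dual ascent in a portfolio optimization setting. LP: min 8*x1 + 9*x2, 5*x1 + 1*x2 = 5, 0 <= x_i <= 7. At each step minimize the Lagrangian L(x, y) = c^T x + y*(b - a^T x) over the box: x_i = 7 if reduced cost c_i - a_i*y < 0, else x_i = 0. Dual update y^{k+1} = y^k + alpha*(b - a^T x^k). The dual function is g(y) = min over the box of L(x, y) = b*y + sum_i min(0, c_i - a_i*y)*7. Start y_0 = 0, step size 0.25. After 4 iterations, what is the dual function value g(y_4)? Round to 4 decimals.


Dual ascent for LP: min 8*x1 + 9*x2, 5*x1 + 1*x2 = 5, 0 <= x_i <= 7
Step 1: y^k = 0.0, reduced costs: (8.0, 9.0)
  x^k = (0.0, 0.0), subgradient = b - a^T x = 5.0
  y^{k+1} = 0.0 + 0.25*5.0 = 1.25
Step 2: y^k = 1.25, reduced costs: (1.75, 7.75)
  x^k = (0.0, 0.0), subgradient = b - a^T x = 5.0
  y^{k+1} = 1.25 + 0.25*5.0 = 2.5
Step 3: y^k = 2.5, reduced costs: (-4.5, 6.5)
  x^k = (7.0, 0.0), subgradient = b - a^T x = -30.0
  y^{k+1} = 2.5 + 0.25*-30.0 = -5.0
Step 4: y^k = -5.0, reduced costs: (33.0, 14.0)
  x^k = (0.0, 0.0), subgradient = b - a^T x = 5.0
  y^{k+1} = -5.0 + 0.25*5.0 = -3.75
Dual objective at y_4 = -3.75: reduced costs (26.75, 12.75), box minimizer x = (0.0, 0.0)
g(y_4) = b*y + (c1 - a1*y)*x1 + (c2 - a2*y)*x2 = 5*(-3.75) + 26.75*0.0 + 12.75*0.0 = -18.75 + 0.0 + 0.0 = -18.75


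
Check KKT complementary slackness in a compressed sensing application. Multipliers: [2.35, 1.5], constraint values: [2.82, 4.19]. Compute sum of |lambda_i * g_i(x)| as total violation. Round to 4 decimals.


KKT complementary slackness check:
lambda_1 * g_1 = 2.35 * 2.82 = 6.627
lambda_2 * g_2 = 1.5 * 4.19 = 6.285
Total violation = 6.627 + 6.285 = 12.912


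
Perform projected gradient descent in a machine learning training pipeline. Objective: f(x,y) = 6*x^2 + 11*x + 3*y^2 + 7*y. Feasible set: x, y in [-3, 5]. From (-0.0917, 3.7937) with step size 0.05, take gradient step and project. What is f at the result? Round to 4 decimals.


Step 1: Compute gradient at (-0.0917, 3.7937).
grad_x = 2*6*-0.0917 + 11 = 9.8996
grad_y = 2*3*3.7937 + 7 = 29.7622
Step 2: Gradient step.
x_raw = -0.0917 - 0.05*9.8996 = -0.5867
y_raw = 3.7937 - 0.05*29.7622 = 2.3056
Step 3: Project onto [-3, 5].
x_proj = clip(-0.5867) = -0.5867
y_proj = clip(2.3056) = 2.3056
Step 4: Evaluate f.
f(-0.5867, 2.3056) = 27.698


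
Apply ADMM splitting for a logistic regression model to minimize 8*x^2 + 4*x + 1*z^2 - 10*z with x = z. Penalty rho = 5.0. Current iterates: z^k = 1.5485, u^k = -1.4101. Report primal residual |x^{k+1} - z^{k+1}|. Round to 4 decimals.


ADMM iteration with rho = 5.0, z^k = 1.5485, u^k = -1.4101
Step 1: x-update.
Minimize 8*x^2 + 4*x + (5.0/2)*(x - 1.5485 - 1.4101)^2
FOC: (2*8 + 5.0)*x = -4 + 5.0*(1.5485 + 1.4101)
x^{k+1} = 0.514
Step 2: z-update.
Minimize 1*z^2 - 10*z + (5.0/2)*(0.514 - z - 1.4101)^2
FOC: (2*1 + 5.0)*z = 10 + 5.0*(0.514 - 1.4101)
z^{k+1} = 0.7885
Step 3: u-update.
u^{k+1} = -1.4101 + 0.514 - 0.7885 = -1.6846
Step 4: Primal residual = |0.514 - 0.7885| = 0.2745


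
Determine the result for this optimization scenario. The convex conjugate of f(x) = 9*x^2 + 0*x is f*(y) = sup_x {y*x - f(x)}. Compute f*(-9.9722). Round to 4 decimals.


f*(y) = sup_x {y*x - a*x^2 - b*x} = sup_x {(y-b)*x - a*x^2}
FOC: (y - b) - 2a*x = 0 => x* = (y - b)/(2a)
x* = (-9.9722 - 0)/(2*9) = -0.554
f*(-9.9722) = (y-b)^2/(4a) = (-9.9722 - 0)^2/(4*9)
= 99.4448/36 = 2.7624


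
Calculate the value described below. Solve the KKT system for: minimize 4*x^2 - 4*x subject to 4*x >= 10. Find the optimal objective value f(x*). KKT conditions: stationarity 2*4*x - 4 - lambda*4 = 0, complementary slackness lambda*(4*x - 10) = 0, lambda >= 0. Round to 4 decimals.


Step 1: Try lambda = 0 (constraint inactive).
x_unc = 4/(2*4) = 0.5
Check: 4*0.5 = 2.0 < 10 -- violated!
Step 2: Constraint must be active: 4*x = 10
x* = 10/4 = 2.5
lambda = (2*4*2.5 - 4)/4 = 4.0
Step 3: Compute optimal value.
f(x*) = 4*2.5^2 - 4*2.5 = 15.0


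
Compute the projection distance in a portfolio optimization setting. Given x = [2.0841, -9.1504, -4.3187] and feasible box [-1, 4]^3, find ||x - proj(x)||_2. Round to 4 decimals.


Project each component onto [-1, 4].
clip(2.0841) = 2.0841, clip(-9.1504) = -1.0, clip(-4.3187) = -1.0
Projection = [2.0841, -1.0, -1.0]
Squared diffs: [0.0, 66.429, 11.0138]
Distance = sqrt(77.4428) = 8.8002


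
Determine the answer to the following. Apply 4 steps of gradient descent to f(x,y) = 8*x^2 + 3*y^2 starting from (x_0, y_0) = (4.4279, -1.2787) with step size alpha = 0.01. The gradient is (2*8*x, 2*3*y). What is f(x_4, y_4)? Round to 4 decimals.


Gradient descent on f(x,y) = 8*x^2 + 3*y^2.
Starting point: (4.4279, -1.2787), alpha = 0.01
Step 1: grad_x = 2*8*4.4279 = 70.8464, grad_y = 2*3*-1.2787 = -7.6722
  x_1 = 4.4279 - 0.01*70.8464 = 3.7194
  y_1 = -1.2787 - 0.01*-7.6722 = -1.202
Step 2: grad_x = 2*8*3.7194 = 59.511, grad_y = 2*3*-1.202 = -7.2119
  x_2 = 3.7194 - 0.01*59.511 = 3.1243
  y_2 = -1.202 - 0.01*-7.2119 = -1.1299
Step 3: grad_x = 2*8*3.1243 = 49.9892, grad_y = 2*3*-1.1299 = -6.7792
  x_3 = 3.1243 - 0.01*49.9892 = 2.6244
  y_3 = -1.1299 - 0.01*-6.7792 = -1.0621
Step 4: grad_x = 2*8*2.6244 = 41.9909, grad_y = 2*3*-1.0621 = -6.3724
  x_4 = 2.6244 - 0.01*41.9909 = 2.2045
  y_4 = -1.0621 - 0.01*-6.3724 = -0.9983
f(2.2045, -0.9983) = 8*2.2045^2 + 3*(-0.9983)^2 = 41.8695


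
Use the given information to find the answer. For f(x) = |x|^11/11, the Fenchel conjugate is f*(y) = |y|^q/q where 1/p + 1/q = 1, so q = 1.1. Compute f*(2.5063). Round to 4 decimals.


The conjugate exponent q satisfies 1/p + 1/q = 1.
p = 11, so q = 11/(11 - 1) = 1.1
|y|^q = 2.5063^1.1 = 2.7475
f*(2.5063) = 2.7475 / 1.1 = 2.4977


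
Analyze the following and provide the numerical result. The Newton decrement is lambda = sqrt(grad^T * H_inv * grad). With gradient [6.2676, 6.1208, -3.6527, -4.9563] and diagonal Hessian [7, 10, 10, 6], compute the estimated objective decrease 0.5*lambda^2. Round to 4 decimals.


Step 1: H is diagonal, so H^(-1) * g = [0.8954, 0.6121, -0.3653, -0.8261].
Step 2: g^T H^(-1) g = sum_i g_i^2 / H_ii
  = (6.2676)^2/7 + (6.1208)^2/10 + (-3.6527)^2/10 + (-4.9563)^2/6
  = 5.6118 + 3.7464 + 1.3342 + 4.0942 = 14.7866
Step 3: Objective decrease = 0.5 * g^T H^(-1) g = 7.3933


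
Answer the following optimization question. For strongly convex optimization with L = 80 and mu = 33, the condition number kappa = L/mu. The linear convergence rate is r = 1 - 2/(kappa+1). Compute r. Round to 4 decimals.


Step 1: Compute the condition number.
kappa = L/mu = 80/33 = 2.4242
Step 2: Compute the convergence rate.
r = 1 - 2/(kappa + 1) = 1 - 2*mu/(L + mu) = (L - mu)/(L + mu) = 47/113 = 0.4159


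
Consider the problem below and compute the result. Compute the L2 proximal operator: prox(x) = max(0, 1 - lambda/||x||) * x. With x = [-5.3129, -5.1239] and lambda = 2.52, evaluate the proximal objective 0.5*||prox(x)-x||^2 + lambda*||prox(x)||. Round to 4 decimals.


Step 1: Compute ||x||.
||x|| = 7.3811
Step 2: Compute scaling factor.
scale = max(0, 1 - 2.52/7.3811) = 0.6586
Step 3: prox(x) = [-3.499, -3.3745]
||prox(x)|| = 4.8611
Step 4: Proximal objective.
0.5*||prox-x||^2 = 3.1752
lambda*||prox|| = 12.25
Total = 15.4253


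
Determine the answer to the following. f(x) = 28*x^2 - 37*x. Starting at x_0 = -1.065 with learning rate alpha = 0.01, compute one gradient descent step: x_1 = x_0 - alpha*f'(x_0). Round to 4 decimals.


We compute the gradient at x_0 and apply the update.
f'(x) = 56*x - 37
f'(-1.065) = 56*-1.065 - 37 = -96.64
x_1 = -1.065 - 0.01*-96.64 = -0.0986


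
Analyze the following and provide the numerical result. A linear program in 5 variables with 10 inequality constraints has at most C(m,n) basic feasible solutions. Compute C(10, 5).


Each vertex corresponds to some choice of n active constraints out of m, so the number of vertices is at most C(m, n) = m! / (n!(m-n)!).
m = 10, n = 5
Numerator: 10 * 9 * 8 * 7 * 6
Denominator: 5! = 120
C(10, 5) = 252


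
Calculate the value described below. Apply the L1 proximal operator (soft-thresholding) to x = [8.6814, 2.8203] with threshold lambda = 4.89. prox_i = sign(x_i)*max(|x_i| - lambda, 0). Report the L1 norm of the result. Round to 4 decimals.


Soft-thresholding with lambda = 4.89:
prox(8.6814) = sign(8.6814)*max(|8.6814| - 4.89, 0) = 3.7914
prox(2.8203) = sign(2.8203)*max(|2.8203| - 4.89, 0) = 0.0
prox(x) = [3.7914, 0.0]
||prox(x)||_1 = 3.7914 + 0.0 = 3.7914


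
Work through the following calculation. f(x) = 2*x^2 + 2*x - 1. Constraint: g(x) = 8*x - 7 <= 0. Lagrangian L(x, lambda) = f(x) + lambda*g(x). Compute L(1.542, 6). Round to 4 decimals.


Step 1: Evaluate f(x).
f(1.542) = 2*1.542^2 + 2*1.542 - 1 = 6.8395
Step 2: Evaluate g(x).
g(1.542) = 8*1.542 - 7 = 5.336
Step 3: Compute Lagrangian.
L = 6.8395 + 6*5.336 = 38.8555


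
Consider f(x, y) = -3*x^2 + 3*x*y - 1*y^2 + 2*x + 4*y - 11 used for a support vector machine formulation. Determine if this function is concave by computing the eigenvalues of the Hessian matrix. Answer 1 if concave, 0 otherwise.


The Hessian of f(x,y) = -3*x^2 + 3*x*y - 1*y^2 + 2*x + 4*y - 11 is:
H = [[-6, 3], [3, -2]]
Trace = -6 - 2 = -8
Determinant = -6*-2 - (3)^2 = 3
Discriminant = (-8)^2 - 4*3 = 52.0
Eigenvalues: lambda_1 = -7.6056, lambda_2 = -0.3944
The function is concave.

1


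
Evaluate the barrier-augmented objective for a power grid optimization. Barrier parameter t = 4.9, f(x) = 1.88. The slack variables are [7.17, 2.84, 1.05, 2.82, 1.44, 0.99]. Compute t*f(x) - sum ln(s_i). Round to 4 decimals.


Step 1: Compute log-barrier.
ln values: [1.9699, 1.0438, 0.0488, 1.0367, 0.3646, -0.0101]
phi = -(1.9699 + 1.0438 + 0.0488 + 1.0367 + 0.3646 - 0.0101) = -4.4538
Step 2: Compute augmented objective.
t*f(x) = 4.9*1.88 = 9.212
Total = 9.212 - 4.4538 = 4.7582


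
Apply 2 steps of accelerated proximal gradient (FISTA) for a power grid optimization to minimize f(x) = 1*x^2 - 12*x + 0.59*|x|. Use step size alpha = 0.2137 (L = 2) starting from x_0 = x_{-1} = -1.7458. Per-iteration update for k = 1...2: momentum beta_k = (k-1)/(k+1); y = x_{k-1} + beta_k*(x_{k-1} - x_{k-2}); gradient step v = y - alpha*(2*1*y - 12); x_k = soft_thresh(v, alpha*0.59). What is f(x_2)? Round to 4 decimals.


FISTA on f(x) = 1*x^2 - 12*x + 0.59*|x|
L = 2, alpha = 0.2137
Iteration 1: beta = 0.0, y = -1.7458 + 0.0*(-1.7458 + 1.7458) = -1.7458
  grad(y) = -15.4916, v = y - alpha*grad = 1.5648
  prox(v) = soft_thresh(1.5648, 0.1261) = 1.4387
Iteration 2: beta = 0.3333, y = 1.4387 + 0.3333*(1.4387 + 1.7458) = 2.5002
  grad(y) = -6.9997, v = y - alpha*grad = 3.996
  prox(v) = soft_thresh(3.996, 0.1261) = 3.8699
f(x_2) = 1*3.8699^2 - 12*3.8699 + 0.59*|3.8699| = -29.1795


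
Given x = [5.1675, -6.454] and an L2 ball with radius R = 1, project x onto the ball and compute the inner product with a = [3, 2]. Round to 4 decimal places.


Step 1: Compute ||x|| (intermediates to 6 decimals).
||x|| = sqrt(5.1675^2 + (-6.454)^2) = 8.26784
Step 2: Project.
Since ||x|| > R, scale = R/||x|| = 1/8.26784 = 0.120951, proj(x) = scale * x
proj(x) = [0.625014, -0.780618]
Step 3: Dot product.
a^T * proj(x) = 3*0.625014 + 2*(-0.780618) = 0.3138


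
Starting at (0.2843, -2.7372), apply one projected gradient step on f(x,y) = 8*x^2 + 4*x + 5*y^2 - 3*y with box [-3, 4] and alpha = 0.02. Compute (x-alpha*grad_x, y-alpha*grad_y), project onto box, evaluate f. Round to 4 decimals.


Step 1: Compute gradient at (0.2843, -2.7372).
grad_x = 2*8*0.2843 + 4 = 8.5488
grad_y = 2*5*-2.7372 - 3 = -30.372
Step 2: Gradient step.
x_raw = 0.2843 - 0.02*8.5488 = 0.1133
y_raw = -2.7372 - 0.02*-30.372 = -2.1298
Step 3: Project onto [-3, 4].
x_proj = clip(0.1133) = 0.1133
y_proj = clip(-2.1298) = -2.1298
Step 4: Evaluate f.
f(0.1133, -2.1298) = 29.6247


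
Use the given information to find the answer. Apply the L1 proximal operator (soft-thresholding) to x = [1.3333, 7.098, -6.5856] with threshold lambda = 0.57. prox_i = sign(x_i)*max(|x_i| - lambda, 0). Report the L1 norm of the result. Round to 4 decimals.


Soft-thresholding with lambda = 0.57:
prox(1.3333) = sign(1.3333)*max(|1.3333| - 0.57, 0) = 0.7633
prox(7.098) = sign(7.098)*max(|7.098| - 0.57, 0) = 6.528
prox(-6.5856) = sign(-6.5856)*max(|-6.5856| - 0.57, 0) = -6.0156
prox(x) = [0.7633, 6.528, -6.0156]
||prox(x)||_1 = 0.7633 + 6.528 + 6.0156 = 13.3069


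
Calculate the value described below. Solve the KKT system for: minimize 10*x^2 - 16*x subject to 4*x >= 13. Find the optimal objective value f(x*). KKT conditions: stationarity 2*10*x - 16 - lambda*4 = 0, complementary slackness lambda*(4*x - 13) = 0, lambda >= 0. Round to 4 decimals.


Step 1: Try lambda = 0 (constraint inactive).
x_unc = 16/(2*10) = 0.8
Check: 4*0.8 = 3.2 < 13 -- violated!
Step 2: Constraint must be active: 4*x = 13
x* = 13/4 = 3.25
lambda = (2*10*3.25 - 16)/4 = 12.25
Step 3: Compute optimal value.
f(x*) = 10*3.25^2 - 16*3.25 = 53.625


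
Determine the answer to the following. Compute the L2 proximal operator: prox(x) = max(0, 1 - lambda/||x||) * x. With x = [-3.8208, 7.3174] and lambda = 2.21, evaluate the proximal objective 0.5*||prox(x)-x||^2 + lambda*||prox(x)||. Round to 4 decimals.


Step 1: Compute ||x||.
||x|| = 8.2549
Step 2: Compute scaling factor.
scale = max(0, 1 - 2.21/8.2549) = 0.7323
Step 3: prox(x) = [-2.7979, 5.3584]
||prox(x)|| = 6.0449
Step 4: Proximal objective.
0.5*||prox-x||^2 = 2.4421
lambda*||prox|| = 13.3592
Total = 15.8012


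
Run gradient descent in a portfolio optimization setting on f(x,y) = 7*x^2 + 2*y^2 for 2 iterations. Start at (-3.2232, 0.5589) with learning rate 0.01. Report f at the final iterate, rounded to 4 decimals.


Gradient descent on f(x,y) = 7*x^2 + 2*y^2.
Starting point: (-3.2232, 0.5589), alpha = 0.01
Step 1: grad_x = 2*7*-3.2232 = -45.1248, grad_y = 2*2*0.5589 = 2.2356
  x_1 = -3.2232 - 0.01*-45.1248 = -2.772
  y_1 = 0.5589 - 0.01*2.2356 = 0.5365
Step 2: grad_x = 2*7*-2.772 = -38.8073, grad_y = 2*2*0.5365 = 2.1462
  x_2 = -2.772 - 0.01*-38.8073 = -2.3839
  y_2 = 0.5365 - 0.01*2.1462 = 0.5151
f(-2.3839, 0.5151) = 7*(-2.3839)^2 + 2*0.5151^2 = 40.3108


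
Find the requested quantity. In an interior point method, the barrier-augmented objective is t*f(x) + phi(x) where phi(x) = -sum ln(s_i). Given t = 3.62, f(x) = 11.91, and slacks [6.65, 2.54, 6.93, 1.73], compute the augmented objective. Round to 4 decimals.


Step 1: Compute log-barrier.
ln values: [1.8946, 0.9322, 1.9359, 0.5481]
phi = -(1.8946 + 0.9322 + 1.9359 + 0.5481) = -5.3108
Step 2: Compute augmented objective.
t*f(x) = 3.62*11.91 = 43.1142
Total = 43.1142 - 5.3108 = 37.8034


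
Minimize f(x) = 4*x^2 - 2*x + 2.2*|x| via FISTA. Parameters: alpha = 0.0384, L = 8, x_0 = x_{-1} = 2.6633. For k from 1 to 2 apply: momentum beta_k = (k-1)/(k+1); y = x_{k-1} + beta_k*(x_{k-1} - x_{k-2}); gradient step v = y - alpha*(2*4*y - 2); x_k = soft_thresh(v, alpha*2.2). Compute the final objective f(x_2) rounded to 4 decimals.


FISTA on f(x) = 4*x^2 - 2*x + 2.2*|x|
L = 8, alpha = 0.0384
Iteration 1: beta = 0.0, y = 2.6633 + 0.0*(2.6633 - 2.6633) = 2.6633
  grad(y) = 19.3064, v = y - alpha*grad = 1.9219
  prox(v) = soft_thresh(1.9219, 0.0845) = 1.8375
Iteration 2: beta = 0.3333, y = 1.8375 + 0.3333*(1.8375 - 2.6633) = 1.5622
  grad(y) = 10.4974, v = y - alpha*grad = 1.1591
  prox(v) = soft_thresh(1.1591, 0.0845) = 1.0746
f(x_2) = 4*1.0746^2 - 2*1.0746 + 2.2*|1.0746| = 4.8339


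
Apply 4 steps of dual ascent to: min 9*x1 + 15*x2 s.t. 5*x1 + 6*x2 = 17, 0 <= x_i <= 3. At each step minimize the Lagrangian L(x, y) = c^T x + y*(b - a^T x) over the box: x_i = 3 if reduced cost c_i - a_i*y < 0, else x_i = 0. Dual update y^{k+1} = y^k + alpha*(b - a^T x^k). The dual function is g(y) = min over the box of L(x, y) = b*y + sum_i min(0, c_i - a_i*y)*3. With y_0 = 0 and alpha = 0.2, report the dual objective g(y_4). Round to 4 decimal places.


Dual ascent for LP: min 9*x1 + 15*x2, 5*x1 + 6*x2 = 17, 0 <= x_i <= 3
Step 1: y^k = 0.0, reduced costs: (9.0, 15.0)
  x^k = (0.0, 0.0), subgradient = b - a^T x = 17.0
  y^{k+1} = 0.0 + 0.2*17.0 = 3.4
Step 2: y^k = 3.4, reduced costs: (-8.0, -5.4)
  x^k = (3.0, 3.0), subgradient = b - a^T x = -16.0
  y^{k+1} = 3.4 + 0.2*-16.0 = 0.2
Step 3: y^k = 0.2, reduced costs: (8.0, 13.8)
  x^k = (0.0, 0.0), subgradient = b - a^T x = 17.0
  y^{k+1} = 0.2 + 0.2*17.0 = 3.6
Step 4: y^k = 3.6, reduced costs: (-9.0, -6.6)
  x^k = (3.0, 3.0), subgradient = b - a^T x = -16.0
  y^{k+1} = 3.6 + 0.2*-16.0 = 0.4
Dual objective at y_4 = 0.4: reduced costs (7.0, 12.6), box minimizer x = (0.0, 0.0)
g(y_4) = b*y + (c1 - a1*y)*x1 + (c2 - a2*y)*x2 = 17*0.4 + 7.0*0.0 + 12.6*0.0 = 6.8 + 0.0 + 0.0 = 6.8


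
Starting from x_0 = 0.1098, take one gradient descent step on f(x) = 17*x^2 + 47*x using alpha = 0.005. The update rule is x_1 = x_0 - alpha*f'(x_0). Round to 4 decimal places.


We compute the gradient at x_0 and apply the update.
f'(x) = 34*x + 47
f'(0.1098) = 34*0.1098 + 47 = 50.7332
x_1 = 0.1098 - 0.005*50.7332 = -0.1439


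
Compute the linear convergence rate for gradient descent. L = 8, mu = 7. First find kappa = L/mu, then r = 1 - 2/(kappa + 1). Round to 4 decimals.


Step 1: Compute the condition number.
kappa = L/mu = 8/7 = 1.1429
Step 2: Compute the convergence rate.
r = 1 - 2/(kappa + 1) = 1 - 2*mu/(L + mu) = (L - mu)/(L + mu) = 1/15 = 0.0667


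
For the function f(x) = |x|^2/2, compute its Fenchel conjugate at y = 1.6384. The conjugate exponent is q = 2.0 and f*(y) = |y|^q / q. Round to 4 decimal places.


The conjugate exponent q satisfies 1/p + 1/q = 1.
p = 2, so q = 2/(2 - 1) = 2.0
|y|^q = 1.6384^2.0 = 2.6844
f*(1.6384) = 2.6844 / 2.0 = 1.3422


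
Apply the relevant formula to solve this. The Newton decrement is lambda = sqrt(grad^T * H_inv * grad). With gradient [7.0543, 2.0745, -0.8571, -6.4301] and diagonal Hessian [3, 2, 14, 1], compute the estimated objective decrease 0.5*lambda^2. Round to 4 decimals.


Step 1: H is diagonal, so H^(-1) * g = [2.3514, 1.0373, -0.0612, -6.4301].
Step 2: g^T H^(-1) g = sum_i g_i^2 / H_ii
  = (7.0543)^2/3 + (2.0745)^2/2 + (-0.8571)^2/14 + (-6.4301)^2/1
  = 16.5877 + 2.1518 + 0.0525 + 41.3462 = 60.1382
Step 3: Objective decrease = 0.5 * g^T H^(-1) g = 30.0691


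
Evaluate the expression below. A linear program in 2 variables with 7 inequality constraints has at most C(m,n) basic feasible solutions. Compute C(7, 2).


Each vertex corresponds to some choice of n active constraints out of m, so the number of vertices is at most C(m, n) = m! / (n!(m-n)!).
m = 7, n = 2
Numerator: 7 * 6
Denominator: 2! = 2
C(7, 2) = 21


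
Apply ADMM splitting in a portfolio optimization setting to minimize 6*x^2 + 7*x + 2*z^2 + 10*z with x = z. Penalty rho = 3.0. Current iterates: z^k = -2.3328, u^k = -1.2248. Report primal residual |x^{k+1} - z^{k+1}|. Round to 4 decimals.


ADMM iteration with rho = 3.0, z^k = -2.3328, u^k = -1.2248
Step 1: x-update.
Minimize 6*x^2 + 7*x + (3.0/2)*(x + 2.3328 - 1.2248)^2
FOC: (2*6 + 3.0)*x = -7 + 3.0*(-2.3328 + 1.2248)
x^{k+1} = -0.6883
Step 2: z-update.
Minimize 2*z^2 + 10*z + (3.0/2)*(-0.6883 - z - 1.2248)^2
FOC: (2*2 + 3.0)*z = -10 + 3.0*(-0.6883 - 1.2248)
z^{k+1} = -2.2485
Step 3: u-update.
u^{k+1} = -1.2248 - 0.6883 + 2.2485 = 0.3354
Step 4: Primal residual = |-0.6883 + 2.2485| = 1.5602


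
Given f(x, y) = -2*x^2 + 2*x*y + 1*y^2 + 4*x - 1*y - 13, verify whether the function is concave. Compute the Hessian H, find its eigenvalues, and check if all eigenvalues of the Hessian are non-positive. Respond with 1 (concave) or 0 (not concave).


The Hessian of f(x,y) = -2*x^2 + 2*x*y + 1*y^2 + 4*x - 1*y - 13 is:
H = [[-4, 2], [2, 2]]
Trace = -4 + 2 = -2
Determinant = -4*2 - (2)^2 = -12
Discriminant = (-2)^2 - 4*-12 = 52.0
Eigenvalues: lambda_1 = -4.6056, lambda_2 = 2.6056
The function is not concave.

0


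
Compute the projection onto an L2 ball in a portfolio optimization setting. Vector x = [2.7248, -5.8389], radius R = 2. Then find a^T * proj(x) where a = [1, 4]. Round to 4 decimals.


Step 1: Compute ||x|| (intermediates to 6 decimals).
||x|| = sqrt(2.7248^2 + (-5.8389)^2) = 6.443391
Step 2: Project.
Since ||x|| > R, scale = R/||x|| = 2/6.443391 = 0.310396, proj(x) = scale * x
proj(x) = [0.845767, -1.812371]
Step 3: Dot product.
a^T * proj(x) = 1*0.845767 + 4*(-1.812371) = -6.4037


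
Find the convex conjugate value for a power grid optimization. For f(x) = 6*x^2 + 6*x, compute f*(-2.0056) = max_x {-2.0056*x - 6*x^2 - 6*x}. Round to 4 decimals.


f*(y) = sup_x {y*x - a*x^2 - b*x} = sup_x {(y-b)*x - a*x^2}
FOC: (y - b) - 2a*x = 0 => x* = (y - b)/(2a)
x* = (-2.0056 - 6)/(2*6) = -0.6671
f*(-2.0056) = (y-b)^2/(4a) = (-2.0056 - 6)^2/(4*6)
= 64.0896/24 = 2.6704


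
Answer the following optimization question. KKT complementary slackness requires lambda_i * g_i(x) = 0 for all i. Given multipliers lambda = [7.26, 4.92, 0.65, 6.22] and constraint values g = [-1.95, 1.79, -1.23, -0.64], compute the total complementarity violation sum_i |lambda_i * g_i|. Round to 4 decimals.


KKT complementary slackness check:
lambda_1 * g_1 = 7.26 * -1.95 = -14.157
lambda_2 * g_2 = 4.92 * 1.79 = 8.8068
lambda_3 * g_3 = 0.65 * -1.23 = -0.7995
lambda_4 * g_4 = 6.22 * -0.64 = -3.9808
Total violation = 14.157 + 8.8068 + 0.7995 + 3.9808 = 27.7441


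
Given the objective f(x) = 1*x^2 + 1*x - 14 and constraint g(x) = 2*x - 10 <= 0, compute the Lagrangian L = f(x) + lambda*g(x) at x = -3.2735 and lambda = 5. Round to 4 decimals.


Step 1: Evaluate f(x).
f(-3.2735) = 1*(-3.2735)^2 + 1*(-3.2735) - 14 = -6.5577
Step 2: Evaluate g(x).
g(-3.2735) = 2*-3.2735 - 10 = -16.547
Step 3: Compute Lagrangian.
L = -6.5577 + 5*-16.547 = -89.2927


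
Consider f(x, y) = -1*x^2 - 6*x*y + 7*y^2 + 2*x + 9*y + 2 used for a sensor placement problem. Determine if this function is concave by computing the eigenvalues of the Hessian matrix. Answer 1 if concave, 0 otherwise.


The Hessian of f(x,y) = -1*x^2 - 6*x*y + 7*y^2 + 2*x + 9*y + 2 is:
H = [[-2, -6], [-6, 14]]
Trace = -2 + 14 = 12
Determinant = -2*14 - (-6)^2 = -64
Discriminant = (12)^2 - 4*-64 = 400.0
Eigenvalues: lambda_1 = -4.0, lambda_2 = 16.0
The function is not concave.

0


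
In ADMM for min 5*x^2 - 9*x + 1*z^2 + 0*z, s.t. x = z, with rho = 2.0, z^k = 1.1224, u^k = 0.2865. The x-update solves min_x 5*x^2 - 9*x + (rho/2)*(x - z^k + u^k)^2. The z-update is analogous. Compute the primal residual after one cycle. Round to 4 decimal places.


ADMM iteration with rho = 2.0, z^k = 1.1224, u^k = 0.2865
Step 1: x-update.
Minimize 5*x^2 - 9*x + (2.0/2)*(x - 1.1224 + 0.2865)^2
FOC: (2*5 + 2.0)*x = 9 + 2.0*(1.1224 - 0.2865)
x^{k+1} = 0.8893
Step 2: z-update.
Minimize 1*z^2 + 0*z + (2.0/2)*(0.8893 - z + 0.2865)^2
FOC: (2*1 + 2.0)*z = 0 + 2.0*(0.8893 + 0.2865)
z^{k+1} = 0.5879
Step 3: u-update.
u^{k+1} = 0.2865 + 0.8893 - 0.5879 = 0.5879
Step 4: Primal residual = |0.8893 - 0.5879| = 0.3014


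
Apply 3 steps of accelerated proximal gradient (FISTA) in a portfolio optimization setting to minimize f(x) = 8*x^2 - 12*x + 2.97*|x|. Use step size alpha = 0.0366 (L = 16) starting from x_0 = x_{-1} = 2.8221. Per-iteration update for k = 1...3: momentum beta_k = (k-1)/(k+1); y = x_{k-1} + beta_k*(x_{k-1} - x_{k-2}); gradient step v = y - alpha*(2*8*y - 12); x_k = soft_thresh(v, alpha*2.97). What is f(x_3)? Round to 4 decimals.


FISTA on f(x) = 8*x^2 - 12*x + 2.97*|x|
L = 16, alpha = 0.0366
Iteration 1: beta = 0.0, y = 2.8221 + 0.0*(2.8221 - 2.8221) = 2.8221
  grad(y) = 33.1536, v = y - alpha*grad = 1.6087
  prox(v) = soft_thresh(1.6087, 0.1087) = 1.5
Iteration 2: beta = 0.3333, y = 1.5 + 0.3333*(1.5 - 2.8221) = 1.0593
  grad(y) = 4.9483, v = y - alpha*grad = 0.8782
  prox(v) = soft_thresh(0.8782, 0.1087) = 0.7695
Iteration 3: beta = 0.5, y = 0.7695 + 0.5*(0.7695 - 1.5) = 0.4042
  grad(y) = -5.5328, v = y - alpha*grad = 0.6067
  prox(v) = soft_thresh(0.6067, 0.1087) = 0.498
f(x_3) = 8*0.498^2 - 12*0.498 + 2.97*|0.498| = -2.5129


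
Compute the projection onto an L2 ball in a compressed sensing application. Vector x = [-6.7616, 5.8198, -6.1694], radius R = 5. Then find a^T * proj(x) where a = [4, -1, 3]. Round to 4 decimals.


Step 1: Compute ||x|| (intermediates to 6 decimals).
||x|| = sqrt((-6.7616)^2 + 5.8198^2 + (-6.1694)^2) = 10.846695
Step 2: Project.
Since ||x|| > R, scale = R/||x|| = 5/10.846695 = 0.46097, proj(x) = scale * x
proj(x) = [-3.116895, 2.682753, -2.843908]
Step 3: Dot product.
a^T * proj(x) = 4*(-3.116895) - 1*2.682753 + 3*(-2.843908) = -23.6821


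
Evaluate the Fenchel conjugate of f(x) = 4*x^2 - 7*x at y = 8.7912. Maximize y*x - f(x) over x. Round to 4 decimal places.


f*(y) = sup_x {y*x - a*x^2 - b*x} = sup_x {(y-b)*x - a*x^2}
FOC: (y - b) - 2a*x = 0 => x* = (y - b)/(2a)
x* = (8.7912 + 7)/(2*4) = 1.9739
f*(8.7912) = (y-b)^2/(4a) = (8.7912 + 7)^2/(4*4)
= 249.362/16 = 15.5851


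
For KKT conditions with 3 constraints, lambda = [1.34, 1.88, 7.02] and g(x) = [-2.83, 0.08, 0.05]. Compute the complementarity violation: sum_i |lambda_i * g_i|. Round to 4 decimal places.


KKT complementary slackness check:
lambda_1 * g_1 = 1.34 * -2.83 = -3.7922
lambda_2 * g_2 = 1.88 * 0.08 = 0.1504
lambda_3 * g_3 = 7.02 * 0.05 = 0.351
Total violation = 3.7922 + 0.1504 + 0.351 = 4.2936


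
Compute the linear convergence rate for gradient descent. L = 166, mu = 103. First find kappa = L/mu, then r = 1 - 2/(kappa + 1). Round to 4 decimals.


Step 1: Compute the condition number.
kappa = L/mu = 166/103 = 1.6117
Step 2: Compute the convergence rate.
r = 1 - 2/(kappa + 1) = 1 - 2*mu/(L + mu) = (L - mu)/(L + mu) = 63/269 = 0.2342


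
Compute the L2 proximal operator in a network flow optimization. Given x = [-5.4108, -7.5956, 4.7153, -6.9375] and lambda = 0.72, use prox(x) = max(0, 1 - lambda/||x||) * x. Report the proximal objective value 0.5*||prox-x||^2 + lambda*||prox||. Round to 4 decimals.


Step 1: Compute ||x||.
||x|| = 12.5432
Step 2: Compute scaling factor.
scale = max(0, 1 - 0.72/12.5432) = 0.9426
Step 3: prox(x) = [-5.1002, -7.1596, 4.4446, -6.5393]
||prox(x)|| = 11.8232
Step 4: Proximal objective.
0.5*||prox-x||^2 = 0.2592
lambda*||prox|| = 8.5127
Total = 8.7719


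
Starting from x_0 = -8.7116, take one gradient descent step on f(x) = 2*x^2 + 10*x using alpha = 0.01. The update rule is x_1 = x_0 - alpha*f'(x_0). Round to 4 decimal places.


We compute the gradient at x_0 and apply the update.
f'(x) = 4*x + 10
f'(-8.7116) = 4*-8.7116 + 10 = -24.8464
x_1 = -8.7116 - 0.01*-24.8464 = -8.4631


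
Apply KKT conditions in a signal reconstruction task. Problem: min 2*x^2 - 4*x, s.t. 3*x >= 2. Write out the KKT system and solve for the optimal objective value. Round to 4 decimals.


Step 1: Try lambda = 0 (constraint inactive).
Stationarity: 2*2*x - 4 = 0
x* = 4/(2*2) = 1.0
Check constraint: 3*1.0 = 3.0 >= 2 -- satisfied.
Step 2: Compute optimal value.
f(x*) = 2*1.0^2 - 4*1.0 = -2.0


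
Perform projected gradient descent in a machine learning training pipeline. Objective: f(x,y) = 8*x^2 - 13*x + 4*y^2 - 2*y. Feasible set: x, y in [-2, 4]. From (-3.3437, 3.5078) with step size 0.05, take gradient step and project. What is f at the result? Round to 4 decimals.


Step 1: Compute gradient at (-3.3437, 3.5078).
grad_x = 2*8*-3.3437 - 13 = -66.4992
grad_y = 2*4*3.5078 - 2 = 26.0624
Step 2: Gradient step.
x_raw = -3.3437 - 0.05*-66.4992 = -0.0187
y_raw = 3.5078 - 0.05*26.0624 = 2.2047
Step 3: Project onto [-2, 4].
x_proj = clip(-0.0187) = -0.0187
y_proj = clip(2.2047) = 2.2047
Step 4: Evaluate f.
f(-0.0187, 2.2047) = 15.2795


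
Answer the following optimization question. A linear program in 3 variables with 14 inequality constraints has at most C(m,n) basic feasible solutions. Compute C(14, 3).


Each vertex corresponds to some choice of n active constraints out of m, so the number of vertices is at most C(m, n) = m! / (n!(m-n)!).
m = 14, n = 3
Numerator: 14 * 13 * 12
Denominator: 3! = 6
C(14, 3) = 364


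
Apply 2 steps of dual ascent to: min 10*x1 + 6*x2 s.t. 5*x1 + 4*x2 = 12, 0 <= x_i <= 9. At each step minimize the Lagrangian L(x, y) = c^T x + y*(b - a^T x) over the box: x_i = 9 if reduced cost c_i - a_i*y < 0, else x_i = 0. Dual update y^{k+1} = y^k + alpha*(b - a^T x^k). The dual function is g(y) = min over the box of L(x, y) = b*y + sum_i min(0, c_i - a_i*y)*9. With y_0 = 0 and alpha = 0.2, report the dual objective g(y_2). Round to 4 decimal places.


Dual ascent for LP: min 10*x1 + 6*x2, 5*x1 + 4*x2 = 12, 0 <= x_i <= 9
Step 1: y^k = 0.0, reduced costs: (10.0, 6.0)
  x^k = (0.0, 0.0), subgradient = b - a^T x = 12.0
  y^{k+1} = 0.0 + 0.2*12.0 = 2.4
Step 2: y^k = 2.4, reduced costs: (-2.0, -3.6)
  x^k = (9.0, 9.0), subgradient = b - a^T x = -69.0
  y^{k+1} = 2.4 + 0.2*-69.0 = -11.4
Dual objective at y_2 = -11.4: reduced costs (67.0, 51.6), box minimizer x = (0.0, 0.0)
g(y_2) = b*y + (c1 - a1*y)*x1 + (c2 - a2*y)*x2 = 12*(-11.4) + 67.0*0.0 + 51.6*0.0 = -136.8 + 0.0 + 0.0 = -136.8


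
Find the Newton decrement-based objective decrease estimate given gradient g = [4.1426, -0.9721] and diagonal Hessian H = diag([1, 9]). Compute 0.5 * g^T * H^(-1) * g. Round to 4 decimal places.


Step 1: H is diagonal, so H^(-1) * g = [4.1426, -0.108].
Step 2: g^T H^(-1) g = sum_i g_i^2 / H_ii
  = (4.1426)^2/1 + (-0.9721)^2/9
  = 17.1611 + 0.105 = 17.2661
Step 3: Objective decrease = 0.5 * g^T H^(-1) g = 8.6331


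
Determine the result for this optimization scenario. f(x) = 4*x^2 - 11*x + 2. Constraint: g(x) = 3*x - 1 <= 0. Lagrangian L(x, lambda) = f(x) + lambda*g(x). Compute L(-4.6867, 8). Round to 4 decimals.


Step 1: Evaluate f(x).
f(-4.6867) = 4*(-4.6867)^2 - 11*(-4.6867) + 2 = 141.4143
Step 2: Evaluate g(x).
g(-4.6867) = 3*-4.6867 - 1 = -15.0601
Step 3: Compute Lagrangian.
L = 141.4143 + 8*-15.0601 = 20.9335


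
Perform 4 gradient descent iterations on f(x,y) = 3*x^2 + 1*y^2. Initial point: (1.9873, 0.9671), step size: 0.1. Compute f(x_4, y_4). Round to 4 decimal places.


Gradient descent on f(x,y) = 3*x^2 + 1*y^2.
Starting point: (1.9873, 0.9671), alpha = 0.1
Step 1: grad_x = 2*3*1.9873 = 11.9238, grad_y = 2*1*0.9671 = 1.9342
  x_1 = 1.9873 - 0.1*11.9238 = 0.7949
  y_1 = 0.9671 - 0.1*1.9342 = 0.7737
Step 2: grad_x = 2*3*0.7949 = 4.7695, grad_y = 2*1*0.7737 = 1.5474
  x_2 = 0.7949 - 0.1*4.7695 = 0.318
  y_2 = 0.7737 - 0.1*1.5474 = 0.6189
Step 3: grad_x = 2*3*0.318 = 1.9078, grad_y = 2*1*0.6189 = 1.2379
  x_3 = 0.318 - 0.1*1.9078 = 0.1272
  y_3 = 0.6189 - 0.1*1.2379 = 0.4952
Step 4: grad_x = 2*3*0.1272 = 0.7631, grad_y = 2*1*0.4952 = 0.9903
  x_4 = 0.1272 - 0.1*0.7631 = 0.0509
  y_4 = 0.4952 - 0.1*0.9903 = 0.3961
f(0.0509, 0.3961) = 3*0.0509^2 + 1*0.3961^2 = 0.1647


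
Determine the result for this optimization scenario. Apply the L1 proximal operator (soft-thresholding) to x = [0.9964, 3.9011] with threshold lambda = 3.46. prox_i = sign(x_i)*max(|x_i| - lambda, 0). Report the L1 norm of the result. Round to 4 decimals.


Soft-thresholding with lambda = 3.46:
prox(0.9964) = sign(0.9964)*max(|0.9964| - 3.46, 0) = 0.0
prox(3.9011) = sign(3.9011)*max(|3.9011| - 3.46, 0) = 0.4411
prox(x) = [0.0, 0.4411]
||prox(x)||_1 = 0.0 + 0.4411 = 0.4411


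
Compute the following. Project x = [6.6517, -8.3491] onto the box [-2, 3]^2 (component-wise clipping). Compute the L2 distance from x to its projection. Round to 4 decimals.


Project each component onto [-2, 3].
clip(6.6517) = 3.0, clip(-8.3491) = -2.0
Projection = [3.0, -2.0]
Squared diffs: [13.3349, 40.3111]
Distance = sqrt(53.646) = 7.3243


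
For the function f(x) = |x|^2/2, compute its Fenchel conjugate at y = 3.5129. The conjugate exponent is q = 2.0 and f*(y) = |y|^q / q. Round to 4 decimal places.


The conjugate exponent q satisfies 1/p + 1/q = 1.
p = 2, so q = 2/(2 - 1) = 2.0
|y|^q = 3.5129^2.0 = 12.3405
f*(3.5129) = 12.3405 / 2.0 = 6.1702


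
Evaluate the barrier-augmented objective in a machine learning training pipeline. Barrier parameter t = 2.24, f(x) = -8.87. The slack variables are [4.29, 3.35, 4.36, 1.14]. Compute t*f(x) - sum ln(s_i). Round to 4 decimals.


Step 1: Compute log-barrier.
ln values: [1.4563, 1.209, 1.4725, 0.131]
phi = -(1.4563 + 1.209 + 1.4725 + 0.131) = -4.2687
Step 2: Compute augmented objective.
t*f(x) = 2.24*-8.87 = -19.8688
Total = -19.8688 - 4.2687 = -24.1375
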